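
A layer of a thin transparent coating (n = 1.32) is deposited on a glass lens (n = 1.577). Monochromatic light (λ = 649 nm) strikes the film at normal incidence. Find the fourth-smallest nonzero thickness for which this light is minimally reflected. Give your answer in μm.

Ray reflecting at the top interface goes from n = 1.0 toward n = 1.32: a half-wave phase shift.
Ray reflecting at the bottom interface goes from n = 1.32 toward n = 1.577: a half-wave phase shift.
The two reflections carry the same phase change, so no net offset.
For weak reflection here: 2 n t = (m + ½) λ.
The fourth-smallest nonzero thickness corresponds to m = 3: t = (m + ½) λ / (2 n) = 3.50 × 649 / (2 × 1.32) = 860 nm.

0.860 μm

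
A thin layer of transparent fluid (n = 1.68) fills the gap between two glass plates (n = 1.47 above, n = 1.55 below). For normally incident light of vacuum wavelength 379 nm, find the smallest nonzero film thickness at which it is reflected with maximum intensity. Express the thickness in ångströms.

At the upper boundary (n = 1.47 to n = 1.68) the reflected ray undergoes a half-wave phase shift.
At the lower boundary (n = 1.68 to n = 1.55) the reflected ray undergoes no phase shift.
Net: one phase inversion between the two reflected rays.
For maximum reflection here: 2 n t = (m + ½) λ.
Minimum at m = 0: t = λ / (4 n) = 379 / (4 × 1.68) = 56.4 nm.

564 Å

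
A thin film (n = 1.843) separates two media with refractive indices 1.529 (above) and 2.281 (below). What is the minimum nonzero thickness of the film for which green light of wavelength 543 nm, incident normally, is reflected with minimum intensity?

73.7 nm

At the upper boundary (n = 1.529 to n = 1.843) the reflected ray undergoes a half-wave phase shift.
Bottom surface (1.843 → 2.281): reflection off a higher-index medium gives a half-wave phase shift.
Net: no relative phase inversion (both shifts match).
For minimum reflection here: 2 n t = (m + ½) λ.
Minimum at m = 0: t = λ / (4 n) = 543 / (4 × 1.843) = 73.7 nm.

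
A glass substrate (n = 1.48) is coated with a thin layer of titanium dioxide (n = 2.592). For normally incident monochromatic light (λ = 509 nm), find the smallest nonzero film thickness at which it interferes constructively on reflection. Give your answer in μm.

0.0491 μm

Ray reflecting at the top interface goes from n = 1.0 toward n = 2.592: a half-wave phase shift.
Bottom surface (2.592 → 1.48): reflection off a lower-index medium gives no phase shift.
Exactly one π shift → a net half-wave offset.
So the condition for constructive reflection is 2 n t = (m + ½) λ.
Minimum at m = 0: t = λ / (4 n) = 509 / (4 × 2.592) = 49.1 nm.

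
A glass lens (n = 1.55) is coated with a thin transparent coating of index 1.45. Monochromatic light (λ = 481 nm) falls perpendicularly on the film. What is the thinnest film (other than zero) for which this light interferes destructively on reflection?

82.9 nm

Top surface (1.0 → 1.45): reflection off a higher-index medium gives a half-wave phase shift.
At the lower boundary (n = 1.45 to n = 1.55) the reflected ray undergoes a half-wave phase shift.
Net: no relative phase inversion (both shifts match).
So the condition for destructive reflection is 2 n t = (m + ½) λ.
Minimum at m = 0: t = λ / (4 n) = 481 / (4 × 1.45) = 82.9 nm.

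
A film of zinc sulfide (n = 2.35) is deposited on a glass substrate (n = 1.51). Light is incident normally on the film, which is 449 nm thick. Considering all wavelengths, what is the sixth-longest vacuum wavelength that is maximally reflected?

384 nm

At the upper boundary (n = 1.0 to n = 2.35) the reflected ray undergoes a half-wave phase shift.
Bottom surface (2.35 → 1.51): reflection off a lower-index medium gives no phase shift.
Net: one phase inversion between the two reflected rays.
For strong reflection here: 2 n t = (m + ½) λ.
λ = 2 n t / (m + ½). The sixth-longest wavelength is m = 5: λ = 2 × 2.35 × 449 / 5.50 = 384 nm.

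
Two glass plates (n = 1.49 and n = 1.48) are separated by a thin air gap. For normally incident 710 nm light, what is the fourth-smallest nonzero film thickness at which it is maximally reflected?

Ray reflecting at the top interface goes from n = 1.49 toward n = 1.0: no phase shift.
At the lower boundary (n = 1.0 to n = 1.48) the reflected ray undergoes a half-wave phase shift.
Exactly one π shift → a net half-wave offset.
So the condition for constructive reflection is 2 n t = (m + ½) λ.
The fourth-smallest nonzero thickness corresponds to m = 3: t = (m + ½) λ / (2 n) = 3.50 × 710 / (2 × 1.0) = 1243 nm.

1243 nm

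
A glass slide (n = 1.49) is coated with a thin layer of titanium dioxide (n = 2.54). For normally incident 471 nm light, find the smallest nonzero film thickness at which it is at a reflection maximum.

46.4 nm

At the upper boundary (n = 1.0 to n = 2.54) the reflected ray undergoes a half-wave phase shift.
Bottom surface (2.54 → 1.49): reflection off a lower-index medium gives no phase shift.
Exactly one π shift → a net half-wave offset.
For maximum reflection here: 2 n t = (m + ½) λ.
Minimum at m = 0: t = λ / (4 n) = 471 / (4 × 2.54) = 46.4 nm.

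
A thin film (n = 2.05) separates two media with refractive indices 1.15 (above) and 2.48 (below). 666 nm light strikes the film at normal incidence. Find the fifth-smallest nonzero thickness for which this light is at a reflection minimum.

Top surface (1.15 → 2.05): reflection off a higher-index medium gives a half-wave phase shift.
At the lower boundary (n = 2.05 to n = 2.48) the reflected ray undergoes a half-wave phase shift.
Zero or two π shifts → no net half-wave offset.
With no net inversion, destructive interference in reflection requires 2 n t = (m + ½) λ.
The fifth-smallest nonzero thickness corresponds to m = 4: t = (m + ½) λ / (2 n) = 4.50 × 666 / (2 × 2.05) = 731 nm.

731 nm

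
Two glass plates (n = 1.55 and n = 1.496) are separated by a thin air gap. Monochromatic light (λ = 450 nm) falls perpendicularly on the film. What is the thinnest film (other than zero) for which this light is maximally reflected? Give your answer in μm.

Top surface (1.55 → 1.0): reflection off a lower-index medium gives no phase shift.
Ray reflecting at the bottom interface goes from n = 1.0 toward n = 1.496: a half-wave phase shift.
The two reflections differ by half a wavelength.
For strong reflection here: 2 n t = (m + ½) λ.
Minimum at m = 0: t = λ / (4 n) = 450 / (4 × 1.0) = 113 nm.

0.113 μm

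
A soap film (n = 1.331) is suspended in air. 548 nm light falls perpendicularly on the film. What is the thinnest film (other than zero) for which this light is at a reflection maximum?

103 nm

At the upper boundary (n = 1.0 to n = 1.331) the reflected ray undergoes a half-wave phase shift.
Bottom surface (1.331 → 1.0): reflection off a lower-index medium gives no phase shift.
Exactly one π shift → a net half-wave offset.
For bright reflection here: 2 n t = (m + ½) λ.
Minimum at m = 0: t = λ / (4 n) = 548 / (4 × 1.331) = 103 nm.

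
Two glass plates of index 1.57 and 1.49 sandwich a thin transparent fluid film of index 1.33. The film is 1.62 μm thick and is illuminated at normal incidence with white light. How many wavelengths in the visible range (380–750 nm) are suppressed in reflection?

Top surface (1.57 → 1.33): reflection off a lower-index medium gives no phase shift.
At the lower boundary (n = 1.33 to n = 1.49) the reflected ray undergoes a half-wave phase shift.
The two reflections differ by half a wavelength.
For dark reflection here: 2 n t = m λ.
λ = 2 n t / m = 4309 / m nm.
m=5: 862 nm (IR); m=6: 718 nm (visible); m=7: 616 nm (visible); m=8: 539 nm (visible); m=9: 479 nm (visible); m=10: 431 nm (visible); m=11: 392 nm (visible); m=12: 359 nm (UV).

6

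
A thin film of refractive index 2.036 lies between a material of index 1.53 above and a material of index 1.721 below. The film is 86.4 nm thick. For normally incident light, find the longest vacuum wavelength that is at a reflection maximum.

704 nm

At the upper boundary (n = 1.53 to n = 2.036) the reflected ray undergoes a half-wave phase shift.
Bottom surface (2.036 → 1.721): reflection off a lower-index medium gives no phase shift.
The two reflections differ by half a wavelength.
With one net inversion, constructive interference in reflection requires 2 n t = (m + ½) λ.
λ = 2 n t / (m + ½). The longest wavelength is m = 0: λ = 2 × 2.036 × 86.4 / 0.500 = 704 nm.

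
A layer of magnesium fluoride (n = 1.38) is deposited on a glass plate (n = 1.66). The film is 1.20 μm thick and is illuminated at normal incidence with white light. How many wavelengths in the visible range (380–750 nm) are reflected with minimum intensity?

5

Top surface (1.0 → 1.38): reflection off a higher-index medium gives a half-wave phase shift.
At the lower boundary (n = 1.38 to n = 1.66) the reflected ray undergoes a half-wave phase shift.
Net: no relative phase inversion (both shifts match).
So the condition for destructive reflection is 2 n t = (m + ½) λ.
λ = 2 n t / (m + ½) = 3312 / (m + ½) nm.
m=3: 946 nm (IR); m=4: 736 nm (visible); m=5: 602 nm (visible); m=6: 510 nm (visible); m=7: 442 nm (visible); m=8: 390 nm (visible); m=9: 349 nm (UV).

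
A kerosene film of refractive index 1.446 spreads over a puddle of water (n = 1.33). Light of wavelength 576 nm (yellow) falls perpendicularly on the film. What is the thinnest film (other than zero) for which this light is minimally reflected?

199 nm

At the upper boundary (n = 1.0 to n = 1.446) the reflected ray undergoes a half-wave phase shift.
At the lower boundary (n = 1.446 to n = 1.33) the reflected ray undergoes no phase shift.
The two reflections differ by half a wavelength.
So the condition for destructive reflection is 2 n t = m λ.
Minimum nonzero at m = 1: t = λ / (2 n) = 576 / (2 × 1.446) = 199 nm.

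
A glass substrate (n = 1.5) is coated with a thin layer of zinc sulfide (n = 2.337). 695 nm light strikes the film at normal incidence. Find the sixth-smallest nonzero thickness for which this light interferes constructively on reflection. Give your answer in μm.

Ray reflecting at the top interface goes from n = 1.0 toward n = 2.337: a half-wave phase shift.
At the lower boundary (n = 2.337 to n = 1.5) the reflected ray undergoes no phase shift.
The two reflections differ by half a wavelength.
So the condition for constructive reflection is 2 n t = (m + ½) λ.
The sixth-smallest nonzero thickness corresponds to m = 5: t = (m + ½) λ / (2 n) = 5.50 × 695 / (2 × 2.337) = 818 nm.

0.818 μm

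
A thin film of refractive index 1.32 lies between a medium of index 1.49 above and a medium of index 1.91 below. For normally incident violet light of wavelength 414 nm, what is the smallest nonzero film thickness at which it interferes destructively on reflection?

At the upper boundary (n = 1.49 to n = 1.32) the reflected ray undergoes no phase shift.
At the lower boundary (n = 1.32 to n = 1.91) the reflected ray undergoes a half-wave phase shift.
The two reflections differ by half a wavelength.
For weak reflection here: 2 n t = m λ.
The smallest nonzero thickness corresponds to m = 1: t = m λ / (2 n) = 1.00 × 414 / (2 × 1.32) = 157 nm.

157 nm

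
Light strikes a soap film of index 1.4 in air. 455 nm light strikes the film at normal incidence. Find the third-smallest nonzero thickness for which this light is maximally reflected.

406 nm

At the upper boundary (n = 1.0 to n = 1.4) the reflected ray undergoes a half-wave phase shift.
Bottom surface (1.4 → 1.0): reflection off a lower-index medium gives no phase shift.
The two reflections differ by half a wavelength.
So the condition for constructive reflection is 2 n t = (m + ½) λ.
The third-smallest nonzero thickness corresponds to m = 2: t = (m + ½) λ / (2 n) = 2.50 × 455 / (2 × 1.4) = 406 nm.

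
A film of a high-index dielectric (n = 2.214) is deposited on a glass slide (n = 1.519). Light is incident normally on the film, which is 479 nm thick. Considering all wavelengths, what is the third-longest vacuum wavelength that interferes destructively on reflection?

At the upper boundary (n = 1.0 to n = 2.214) the reflected ray undergoes a half-wave phase shift.
Ray reflecting at the bottom interface goes from n = 2.214 toward n = 1.519: no phase shift.
The two reflections differ by half a wavelength.
For minimum reflection here: 2 n t = m λ.
λ = 2 n t / m. The third-longest wavelength is m = 3: λ = 2 × 2.214 × 479 / 3.00 = 707 nm.

707 nm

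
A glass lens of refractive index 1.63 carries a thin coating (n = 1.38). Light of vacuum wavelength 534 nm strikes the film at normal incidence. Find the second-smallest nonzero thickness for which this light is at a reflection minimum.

Ray reflecting at the top interface goes from n = 1.0 toward n = 1.38: a half-wave phase shift.
At the lower boundary (n = 1.38 to n = 1.63) the reflected ray undergoes a half-wave phase shift.
Net: no relative phase inversion (both shifts match).
So the condition for destructive reflection is 2 n t = (m + ½) λ.
The second-smallest nonzero thickness corresponds to m = 1: t = (m + ½) λ / (2 n) = 1.50 × 534 / (2 × 1.38) = 290 nm.

290 nm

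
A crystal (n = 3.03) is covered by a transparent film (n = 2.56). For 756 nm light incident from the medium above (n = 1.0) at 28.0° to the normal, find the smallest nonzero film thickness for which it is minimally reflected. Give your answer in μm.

Top surface (1.0 → 2.56): reflection off a higher-index medium gives a half-wave phase shift.
Ray reflecting at the bottom interface goes from n = 2.56 toward n = 3.03: a half-wave phase shift.
The two reflections carry the same phase change, so no net offset.
For dark reflection here: 2 n t cos θ_r = (m + ½) λ.
Snell's law: 1.0 sin 28.0° = 2.56 sin θ_r → sin θ_r = 0.183, cos θ_r = 0.983.
Minimum at m = 0: t = λ / (4 n cos θ_r) = 756 / (4 × 2.56 × 0.983) = 75.1 nm.

0.0751 μm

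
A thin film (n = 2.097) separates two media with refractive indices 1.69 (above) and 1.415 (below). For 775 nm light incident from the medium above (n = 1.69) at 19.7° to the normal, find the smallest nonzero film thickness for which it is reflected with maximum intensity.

Top surface (1.69 → 2.097): reflection off a higher-index medium gives a half-wave phase shift.
Bottom surface (2.097 → 1.415): reflection off a lower-index medium gives no phase shift.
The two reflections differ by half a wavelength.
So the condition for constructive reflection is 2 n t cos θ_r = (m + ½) λ.
Snell's law: 1.69 sin 19.7° = 2.097 sin θ_r → sin θ_r = 0.272, cos θ_r = 0.962.
Minimum at m = 0: t = λ / (4 n cos θ_r) = 775 / (4 × 2.097 × 0.962) = 96.0 nm.

96.0 nm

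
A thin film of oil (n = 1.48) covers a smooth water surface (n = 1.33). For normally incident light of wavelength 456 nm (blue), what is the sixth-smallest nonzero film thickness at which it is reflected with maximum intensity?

At the upper boundary (n = 1.0 to n = 1.48) the reflected ray undergoes a half-wave phase shift.
At the lower boundary (n = 1.48 to n = 1.33) the reflected ray undergoes no phase shift.
Exactly one π shift → a net half-wave offset.
With one net inversion, constructive interference in reflection requires 2 n t = (m + ½) λ.
The sixth-smallest nonzero thickness corresponds to m = 5: t = (m + ½) λ / (2 n) = 5.50 × 456 / (2 × 1.48) = 847 nm.

847 nm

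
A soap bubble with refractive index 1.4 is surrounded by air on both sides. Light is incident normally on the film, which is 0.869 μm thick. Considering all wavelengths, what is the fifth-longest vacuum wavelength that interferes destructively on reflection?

Ray reflecting at the top interface goes from n = 1.0 toward n = 1.4: a half-wave phase shift.
Bottom surface (1.4 → 1.0): reflection off a lower-index medium gives no phase shift.
Net: one phase inversion between the two reflected rays.
So the condition for destructive reflection is 2 n t = m λ.
λ = 2 n t / m. The fifth-longest wavelength is m = 5: λ = 2 × 1.4 × 869 / 5.00 = 487 nm.

487 nm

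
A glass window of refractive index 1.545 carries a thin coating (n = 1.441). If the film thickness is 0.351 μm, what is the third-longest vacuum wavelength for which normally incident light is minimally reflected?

405 nm

At the upper boundary (n = 1.0 to n = 1.441) the reflected ray undergoes a half-wave phase shift.
Ray reflecting at the bottom interface goes from n = 1.441 toward n = 1.545: a half-wave phase shift.
Zero or two π shifts → no net half-wave offset.
With no net inversion, destructive interference in reflection requires 2 n t = (m + ½) λ.
λ = 2 n t / (m + ½). The third-longest wavelength is m = 2: λ = 2 × 1.441 × 351 / 2.50 = 405 nm.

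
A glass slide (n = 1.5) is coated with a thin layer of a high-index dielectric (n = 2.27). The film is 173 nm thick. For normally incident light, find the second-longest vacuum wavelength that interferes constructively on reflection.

524 nm

Top surface (1.0 → 2.27): reflection off a higher-index medium gives a half-wave phase shift.
Ray reflecting at the bottom interface goes from n = 2.27 toward n = 1.5: no phase shift.
The two reflections differ by half a wavelength.
So the condition for constructive reflection is 2 n t = (m + ½) λ.
λ = 2 n t / (m + ½). The second-longest wavelength is m = 1: λ = 2 × 2.27 × 173 / 1.50 = 524 nm.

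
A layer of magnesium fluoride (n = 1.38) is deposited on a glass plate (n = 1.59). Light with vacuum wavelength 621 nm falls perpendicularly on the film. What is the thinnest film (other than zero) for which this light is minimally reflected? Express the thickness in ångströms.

1125 Å

Ray reflecting at the top interface goes from n = 1.0 toward n = 1.38: a half-wave phase shift.
Bottom surface (1.38 → 1.59): reflection off a higher-index medium gives a half-wave phase shift.
Net: no relative phase inversion (both shifts match).
For dark reflection here: 2 n t = (m + ½) λ.
Minimum at m = 0: t = λ / (4 n) = 621 / (4 × 1.38) = 113 nm.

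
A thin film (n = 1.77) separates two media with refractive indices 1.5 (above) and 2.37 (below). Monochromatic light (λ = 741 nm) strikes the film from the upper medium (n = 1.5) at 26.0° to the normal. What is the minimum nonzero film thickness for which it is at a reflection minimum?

Top surface (1.5 → 1.77): reflection off a higher-index medium gives a half-wave phase shift.
At the lower boundary (n = 1.77 to n = 2.37) the reflected ray undergoes a half-wave phase shift.
Net: no relative phase inversion (both shifts match).
With no net inversion, destructive interference in reflection requires 2 n t cos θ_r = (m + ½) λ.
Snell's law: 1.5 sin 26.0° = 1.77 sin θ_r → sin θ_r = 0.372, cos θ_r = 0.928.
Minimum at m = 0: t = λ / (4 n cos θ_r) = 741 / (4 × 1.77 × 0.928) = 113 nm.

113 nm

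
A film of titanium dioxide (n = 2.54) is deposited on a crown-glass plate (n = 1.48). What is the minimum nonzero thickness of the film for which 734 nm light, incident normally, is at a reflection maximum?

Ray reflecting at the top interface goes from n = 1.0 toward n = 2.54: a half-wave phase shift.
Bottom surface (2.54 → 1.48): reflection off a lower-index medium gives no phase shift.
Net: one phase inversion between the two reflected rays.
With one net inversion, constructive interference in reflection requires 2 n t = (m + ½) λ.
Minimum at m = 0: t = λ / (4 n) = 734 / (4 × 2.54) = 72.2 nm.

72.2 nm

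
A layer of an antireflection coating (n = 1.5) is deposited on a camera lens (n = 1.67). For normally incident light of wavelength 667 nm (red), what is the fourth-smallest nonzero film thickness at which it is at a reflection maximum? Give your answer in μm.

Top surface (1.0 → 1.5): reflection off a higher-index medium gives a half-wave phase shift.
At the lower boundary (n = 1.5 to n = 1.67) the reflected ray undergoes a half-wave phase shift.
The two reflections carry the same phase change, so no net offset.
For strong reflection here: 2 n t = m λ.
The fourth-smallest nonzero thickness corresponds to m = 4: t = m λ / (2 n) = 4.00 × 667 / (2 × 1.5) = 889 nm.

0.889 μm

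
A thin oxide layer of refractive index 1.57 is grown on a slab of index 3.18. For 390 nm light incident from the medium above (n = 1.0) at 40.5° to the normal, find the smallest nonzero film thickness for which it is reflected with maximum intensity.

136 nm

Ray reflecting at the top interface goes from n = 1.0 toward n = 1.57: a half-wave phase shift.
At the lower boundary (n = 1.57 to n = 3.18) the reflected ray undergoes a half-wave phase shift.
Zero or two π shifts → no net half-wave offset.
With no net inversion, constructive interference in reflection requires 2 n t cos θ_r = m λ.
Snell's law: 1.0 sin 40.5° = 1.57 sin θ_r → sin θ_r = 0.414, cos θ_r = 0.910.
Minimum nonzero at m = 1: t = λ / (2 n cos θ_r) = 390 / (2 × 1.57 × 0.910) = 136 nm.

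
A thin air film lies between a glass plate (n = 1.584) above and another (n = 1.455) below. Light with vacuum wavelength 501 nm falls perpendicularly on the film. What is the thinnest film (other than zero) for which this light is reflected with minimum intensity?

251 nm

Ray reflecting at the top interface goes from n = 1.584 toward n = 1.0: no phase shift.
Ray reflecting at the bottom interface goes from n = 1.0 toward n = 1.455: a half-wave phase shift.
Exactly one π shift → a net half-wave offset.
With one net inversion, destructive interference in reflection requires 2 n t = m λ.
Minimum nonzero at m = 1: t = λ / (2 n) = 501 / (2 × 1.0) = 251 nm.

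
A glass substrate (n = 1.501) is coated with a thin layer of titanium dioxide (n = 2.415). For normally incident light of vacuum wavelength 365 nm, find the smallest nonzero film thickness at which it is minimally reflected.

At the upper boundary (n = 1.0 to n = 2.415) the reflected ray undergoes a half-wave phase shift.
Bottom surface (2.415 → 1.501): reflection off a lower-index medium gives no phase shift.
Exactly one π shift → a net half-wave offset.
For weak reflection here: 2 n t = m λ.
Minimum nonzero at m = 1: t = λ / (2 n) = 365 / (2 × 2.415) = 75.6 nm.

75.6 nm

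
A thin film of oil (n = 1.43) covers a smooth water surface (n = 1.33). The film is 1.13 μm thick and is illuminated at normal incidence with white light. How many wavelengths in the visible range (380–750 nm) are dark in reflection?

At the upper boundary (n = 1.0 to n = 1.43) the reflected ray undergoes a half-wave phase shift.
At the lower boundary (n = 1.43 to n = 1.33) the reflected ray undergoes no phase shift.
The two reflections differ by half a wavelength.
With one net inversion, destructive interference in reflection requires 2 n t = m λ.
λ = 2 n t / m = 3232 / m nm.
m=4: 808 nm (IR); m=5: 646 nm (visible); m=6: 539 nm (visible); m=7: 462 nm (visible); m=8: 404 nm (visible); m=9: 359 nm (UV).

4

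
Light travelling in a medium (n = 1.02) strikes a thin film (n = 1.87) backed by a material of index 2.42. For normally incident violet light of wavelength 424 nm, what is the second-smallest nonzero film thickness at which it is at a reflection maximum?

Ray reflecting at the top interface goes from n = 1.02 toward n = 1.87: a half-wave phase shift.
Ray reflecting at the bottom interface goes from n = 1.87 toward n = 2.42: a half-wave phase shift.
Zero or two π shifts → no net half-wave offset.
For strong reflection here: 2 n t = m λ.
The second-smallest nonzero thickness corresponds to m = 2: t = m λ / (2 n) = 2.00 × 424 / (2 × 1.87) = 227 nm.

227 nm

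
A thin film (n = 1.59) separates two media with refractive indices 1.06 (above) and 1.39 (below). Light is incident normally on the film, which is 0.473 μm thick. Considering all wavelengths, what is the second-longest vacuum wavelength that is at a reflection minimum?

752 nm

Top surface (1.06 → 1.59): reflection off a higher-index medium gives a half-wave phase shift.
At the lower boundary (n = 1.59 to n = 1.39) the reflected ray undergoes no phase shift.
Net: one phase inversion between the two reflected rays.
With one net inversion, destructive interference in reflection requires 2 n t = m λ.
λ = 2 n t / m. The second-longest wavelength is m = 2: λ = 2 × 1.59 × 473 / 2.00 = 752 nm.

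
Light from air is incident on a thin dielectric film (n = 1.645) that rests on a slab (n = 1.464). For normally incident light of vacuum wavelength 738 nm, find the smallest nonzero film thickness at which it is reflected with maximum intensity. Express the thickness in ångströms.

1122 Å

Top surface (1.0 → 1.645): reflection off a higher-index medium gives a half-wave phase shift.
At the lower boundary (n = 1.645 to n = 1.464) the reflected ray undergoes no phase shift.
Net: one phase inversion between the two reflected rays.
So the condition for constructive reflection is 2 n t = (m + ½) λ.
Minimum at m = 0: t = λ / (4 n) = 738 / (4 × 1.645) = 112 nm.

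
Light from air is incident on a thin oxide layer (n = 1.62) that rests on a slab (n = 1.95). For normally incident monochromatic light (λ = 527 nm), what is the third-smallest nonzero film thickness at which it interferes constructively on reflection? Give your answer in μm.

0.488 μm

Top surface (1.0 → 1.62): reflection off a higher-index medium gives a half-wave phase shift.
At the lower boundary (n = 1.62 to n = 1.95) the reflected ray undergoes a half-wave phase shift.
The two reflections carry the same phase change, so no net offset.
So the condition for constructive reflection is 2 n t = m λ.
The third-smallest nonzero thickness corresponds to m = 3: t = m λ / (2 n) = 3.00 × 527 / (2 × 1.62) = 488 nm.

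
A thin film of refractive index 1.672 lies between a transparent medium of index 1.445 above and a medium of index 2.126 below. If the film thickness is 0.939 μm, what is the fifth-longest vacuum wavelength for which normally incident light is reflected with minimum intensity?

698 nm

At the upper boundary (n = 1.445 to n = 1.672) the reflected ray undergoes a half-wave phase shift.
At the lower boundary (n = 1.672 to n = 2.126) the reflected ray undergoes a half-wave phase shift.
The two reflections carry the same phase change, so no net offset.
With no net inversion, destructive interference in reflection requires 2 n t = (m + ½) λ.
λ = 2 n t / (m + ½). The fifth-longest wavelength is m = 4: λ = 2 × 1.672 × 939 / 4.50 = 698 nm.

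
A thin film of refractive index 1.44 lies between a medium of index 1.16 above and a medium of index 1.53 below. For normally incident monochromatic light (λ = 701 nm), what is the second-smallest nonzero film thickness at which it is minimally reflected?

Top surface (1.16 → 1.44): reflection off a higher-index medium gives a half-wave phase shift.
Ray reflecting at the bottom interface goes from n = 1.44 toward n = 1.53: a half-wave phase shift.
Net: no relative phase inversion (both shifts match).
So the condition for destructive reflection is 2 n t = (m + ½) λ.
The second-smallest nonzero thickness corresponds to m = 1: t = (m + ½) λ / (2 n) = 1.50 × 701 / (2 × 1.44) = 365 nm.

365 nm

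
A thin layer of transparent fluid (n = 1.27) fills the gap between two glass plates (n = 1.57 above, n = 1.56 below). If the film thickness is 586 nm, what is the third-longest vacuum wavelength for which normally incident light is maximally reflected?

595 nm

Top surface (1.57 → 1.27): reflection off a lower-index medium gives no phase shift.
Ray reflecting at the bottom interface goes from n = 1.27 toward n = 1.56: a half-wave phase shift.
Net: one phase inversion between the two reflected rays.
For bright reflection here: 2 n t = (m + ½) λ.
λ = 2 n t / (m + ½). The third-longest wavelength is m = 2: λ = 2 × 1.27 × 586 / 2.50 = 595 nm.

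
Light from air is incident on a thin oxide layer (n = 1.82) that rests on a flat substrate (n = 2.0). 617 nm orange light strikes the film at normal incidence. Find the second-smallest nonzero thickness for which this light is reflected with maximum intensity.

Top surface (1.0 → 1.82): reflection off a higher-index medium gives a half-wave phase shift.
Bottom surface (1.82 → 2.0): reflection off a higher-index medium gives a half-wave phase shift.
The two reflections carry the same phase change, so no net offset.
With no net inversion, constructive interference in reflection requires 2 n t = m λ.
The second-smallest nonzero thickness corresponds to m = 2: t = m λ / (2 n) = 2.00 × 617 / (2 × 1.82) = 339 nm.

339 nm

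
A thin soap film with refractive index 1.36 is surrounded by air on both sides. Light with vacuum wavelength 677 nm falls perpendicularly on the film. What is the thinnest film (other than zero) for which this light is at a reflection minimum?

249 nm

Ray reflecting at the top interface goes from n = 1.0 toward n = 1.36: a half-wave phase shift.
Ray reflecting at the bottom interface goes from n = 1.36 toward n = 1.0: no phase shift.
The two reflections differ by half a wavelength.
For weak reflection here: 2 n t = m λ.
Minimum nonzero at m = 1: t = λ / (2 n) = 677 / (2 × 1.36) = 249 nm.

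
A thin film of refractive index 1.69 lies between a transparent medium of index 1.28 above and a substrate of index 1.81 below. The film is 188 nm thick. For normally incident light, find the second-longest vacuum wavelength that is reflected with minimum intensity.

Top surface (1.28 → 1.69): reflection off a higher-index medium gives a half-wave phase shift.
At the lower boundary (n = 1.69 to n = 1.81) the reflected ray undergoes a half-wave phase shift.
Net: no relative phase inversion (both shifts match).
So the condition for destructive reflection is 2 n t = (m + ½) λ.
λ = 2 n t / (m + ½). The second-longest wavelength is m = 1: λ = 2 × 1.69 × 188 / 1.50 = 424 nm.

424 nm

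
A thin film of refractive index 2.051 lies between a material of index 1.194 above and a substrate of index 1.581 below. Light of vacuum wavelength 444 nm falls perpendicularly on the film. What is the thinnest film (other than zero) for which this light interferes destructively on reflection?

108 nm

Top surface (1.194 → 2.051): reflection off a higher-index medium gives a half-wave phase shift.
Bottom surface (2.051 → 1.581): reflection off a lower-index medium gives no phase shift.
The two reflections differ by half a wavelength.
So the condition for destructive reflection is 2 n t = m λ.
Minimum nonzero at m = 1: t = λ / (2 n) = 444 / (2 × 2.051) = 108 nm.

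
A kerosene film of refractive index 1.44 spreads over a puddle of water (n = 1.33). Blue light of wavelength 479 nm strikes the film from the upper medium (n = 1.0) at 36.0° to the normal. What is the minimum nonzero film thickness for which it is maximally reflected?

91.1 nm

At the upper boundary (n = 1.0 to n = 1.44) the reflected ray undergoes a half-wave phase shift.
At the lower boundary (n = 1.44 to n = 1.33) the reflected ray undergoes no phase shift.
The two reflections differ by half a wavelength.
With one net inversion, constructive interference in reflection requires 2 n t cos θ_r = (m + ½) λ.
Snell's law: 1.0 sin 36.0° = 1.44 sin θ_r → sin θ_r = 0.408, cos θ_r = 0.913.
Minimum at m = 0: t = λ / (4 n cos θ_r) = 479 / (4 × 1.44 × 0.913) = 91.1 nm.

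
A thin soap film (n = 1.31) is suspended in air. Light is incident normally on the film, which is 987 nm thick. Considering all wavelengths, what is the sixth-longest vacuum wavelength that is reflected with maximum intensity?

Top surface (1.0 → 1.31): reflection off a higher-index medium gives a half-wave phase shift.
Bottom surface (1.31 → 1.0): reflection off a lower-index medium gives no phase shift.
The two reflections differ by half a wavelength.
With one net inversion, constructive interference in reflection requires 2 n t = (m + ½) λ.
λ = 2 n t / (m + ½). The sixth-longest wavelength is m = 5: λ = 2 × 1.31 × 987 / 5.50 = 470 nm.

470 nm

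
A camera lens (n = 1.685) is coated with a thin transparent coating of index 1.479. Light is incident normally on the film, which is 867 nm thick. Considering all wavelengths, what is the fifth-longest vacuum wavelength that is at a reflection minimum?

570 nm

At the upper boundary (n = 1.0 to n = 1.479) the reflected ray undergoes a half-wave phase shift.
At the lower boundary (n = 1.479 to n = 1.685) the reflected ray undergoes a half-wave phase shift.
The two reflections carry the same phase change, so no net offset.
With no net inversion, destructive interference in reflection requires 2 n t = (m + ½) λ.
λ = 2 n t / (m + ½). The fifth-longest wavelength is m = 4: λ = 2 × 1.479 × 867 / 4.50 = 570 nm.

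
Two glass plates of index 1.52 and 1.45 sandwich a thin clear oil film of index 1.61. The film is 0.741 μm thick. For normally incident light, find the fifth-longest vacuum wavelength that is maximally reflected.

Top surface (1.52 → 1.61): reflection off a higher-index medium gives a half-wave phase shift.
Bottom surface (1.61 → 1.45): reflection off a lower-index medium gives no phase shift.
Exactly one π shift → a net half-wave offset.
For maximum reflection here: 2 n t = (m + ½) λ.
λ = 2 n t / (m + ½). The fifth-longest wavelength is m = 4: λ = 2 × 1.61 × 741 / 4.50 = 530 nm.

530 nm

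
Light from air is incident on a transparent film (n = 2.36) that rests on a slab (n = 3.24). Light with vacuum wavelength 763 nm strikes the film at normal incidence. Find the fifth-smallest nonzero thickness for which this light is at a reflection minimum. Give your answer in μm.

0.727 μm

Top surface (1.0 → 2.36): reflection off a higher-index medium gives a half-wave phase shift.
Ray reflecting at the bottom interface goes from n = 2.36 toward n = 3.24: a half-wave phase shift.
The two reflections carry the same phase change, so no net offset.
So the condition for destructive reflection is 2 n t = (m + ½) λ.
The fifth-smallest nonzero thickness corresponds to m = 4: t = (m + ½) λ / (2 n) = 4.50 × 763 / (2 × 2.36) = 727 nm.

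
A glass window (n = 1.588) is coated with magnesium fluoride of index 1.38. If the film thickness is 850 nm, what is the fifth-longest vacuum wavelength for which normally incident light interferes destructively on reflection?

At the upper boundary (n = 1.0 to n = 1.38) the reflected ray undergoes a half-wave phase shift.
Bottom surface (1.38 → 1.588): reflection off a higher-index medium gives a half-wave phase shift.
Net: no relative phase inversion (both shifts match).
With no net inversion, destructive interference in reflection requires 2 n t = (m + ½) λ.
λ = 2 n t / (m + ½). The fifth-longest wavelength is m = 4: λ = 2 × 1.38 × 850 / 4.50 = 521 nm.

521 nm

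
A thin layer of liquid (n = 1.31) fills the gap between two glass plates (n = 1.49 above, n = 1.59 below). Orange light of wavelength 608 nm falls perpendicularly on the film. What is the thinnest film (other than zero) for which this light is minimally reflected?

At the upper boundary (n = 1.49 to n = 1.31) the reflected ray undergoes no phase shift.
At the lower boundary (n = 1.31 to n = 1.59) the reflected ray undergoes a half-wave phase shift.
The two reflections differ by half a wavelength.
So the condition for destructive reflection is 2 n t = m λ.
Minimum nonzero at m = 1: t = λ / (2 n) = 608 / (2 × 1.31) = 232 nm.

232 nm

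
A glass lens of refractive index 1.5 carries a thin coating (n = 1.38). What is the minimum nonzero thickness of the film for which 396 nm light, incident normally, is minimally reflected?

71.7 nm

Ray reflecting at the top interface goes from n = 1.0 toward n = 1.38: a half-wave phase shift.
Bottom surface (1.38 → 1.5): reflection off a higher-index medium gives a half-wave phase shift.
Zero or two π shifts → no net half-wave offset.
For weak reflection here: 2 n t = (m + ½) λ.
Minimum at m = 0: t = λ / (4 n) = 396 / (4 × 1.38) = 71.7 nm.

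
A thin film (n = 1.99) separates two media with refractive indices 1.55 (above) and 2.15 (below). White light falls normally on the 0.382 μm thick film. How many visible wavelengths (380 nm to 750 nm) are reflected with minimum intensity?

2

Top surface (1.55 → 1.99): reflection off a higher-index medium gives a half-wave phase shift.
Bottom surface (1.99 → 2.15): reflection off a higher-index medium gives a half-wave phase shift.
Zero or two π shifts → no net half-wave offset.
With no net inversion, destructive interference in reflection requires 2 n t = (m + ½) λ.
λ = 2 n t / (m + ½) = 1520 / (m + ½) nm.
m=1: 1014 nm (IR); m=2: 608 nm (visible); m=3: 434 nm (visible); m=4: 338 nm (UV).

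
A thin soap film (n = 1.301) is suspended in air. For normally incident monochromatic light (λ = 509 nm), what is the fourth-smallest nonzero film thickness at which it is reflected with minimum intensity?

Top surface (1.0 → 1.301): reflection off a higher-index medium gives a half-wave phase shift.
Ray reflecting at the bottom interface goes from n = 1.301 toward n = 1.0: no phase shift.
Exactly one π shift → a net half-wave offset.
For minimum reflection here: 2 n t = m λ.
The fourth-smallest nonzero thickness corresponds to m = 4: t = m λ / (2 n) = 4.00 × 509 / (2 × 1.301) = 782 nm.

782 nm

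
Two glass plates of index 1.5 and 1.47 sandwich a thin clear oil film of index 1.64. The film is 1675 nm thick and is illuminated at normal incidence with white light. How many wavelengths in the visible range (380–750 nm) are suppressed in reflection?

7

At the upper boundary (n = 1.5 to n = 1.64) the reflected ray undergoes a half-wave phase shift.
Ray reflecting at the bottom interface goes from n = 1.64 toward n = 1.47: no phase shift.
The two reflections differ by half a wavelength.
So the condition for destructive reflection is 2 n t = m λ.
λ = 2 n t / m = 5494 / m nm.
m=7: 785 nm (IR); m=8: 687 nm (visible); m=9: 610 nm (visible); m=10: 549 nm (visible); m=11: 499 nm (visible); m=12: 458 nm (visible); m=13: 423 nm (visible); m=14: 392 nm (visible); m=15: 366 nm (UV).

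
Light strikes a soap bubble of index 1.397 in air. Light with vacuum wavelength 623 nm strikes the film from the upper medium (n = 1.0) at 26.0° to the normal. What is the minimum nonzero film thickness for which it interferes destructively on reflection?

235 nm

Ray reflecting at the top interface goes from n = 1.0 toward n = 1.397: a half-wave phase shift.
Ray reflecting at the bottom interface goes from n = 1.397 toward n = 1.0: no phase shift.
Exactly one π shift → a net half-wave offset.
So the condition for destructive reflection is 2 n t cos θ_r = m λ.
Snell's law: 1.0 sin 26.0° = 1.397 sin θ_r → sin θ_r = 0.314, cos θ_r = 0.949.
Minimum nonzero at m = 1: t = λ / (2 n cos θ_r) = 623 / (2 × 1.397 × 0.949) = 235 nm.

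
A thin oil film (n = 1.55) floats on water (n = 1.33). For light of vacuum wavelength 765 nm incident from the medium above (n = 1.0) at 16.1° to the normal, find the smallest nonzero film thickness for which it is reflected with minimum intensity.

251 nm

Ray reflecting at the top interface goes from n = 1.0 toward n = 1.55: a half-wave phase shift.
Ray reflecting at the bottom interface goes from n = 1.55 toward n = 1.33: no phase shift.
Exactly one π shift → a net half-wave offset.
So the condition for destructive reflection is 2 n t cos θ_r = m λ.
Snell's law: 1.0 sin 16.1° = 1.55 sin θ_r → sin θ_r = 0.179, cos θ_r = 0.984.
Minimum nonzero at m = 1: t = λ / (2 n cos θ_r) = 765 / (2 × 1.55 × 0.984) = 251 nm.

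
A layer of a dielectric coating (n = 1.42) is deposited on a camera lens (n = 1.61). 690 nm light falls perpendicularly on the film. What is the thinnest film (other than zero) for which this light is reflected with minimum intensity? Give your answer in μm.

0.121 μm

Top surface (1.0 → 1.42): reflection off a higher-index medium gives a half-wave phase shift.
At the lower boundary (n = 1.42 to n = 1.61) the reflected ray undergoes a half-wave phase shift.
The two reflections carry the same phase change, so no net offset.
With no net inversion, destructive interference in reflection requires 2 n t = (m + ½) λ.
Minimum at m = 0: t = λ / (4 n) = 690 / (4 × 1.42) = 121 nm.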